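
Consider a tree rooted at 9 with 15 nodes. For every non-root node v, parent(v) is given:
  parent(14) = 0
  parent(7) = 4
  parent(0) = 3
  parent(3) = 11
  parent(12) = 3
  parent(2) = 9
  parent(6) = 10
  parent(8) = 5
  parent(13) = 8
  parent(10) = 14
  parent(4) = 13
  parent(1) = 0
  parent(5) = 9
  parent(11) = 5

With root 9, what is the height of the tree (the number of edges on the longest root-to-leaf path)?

7

A deepest node is 6, reached by 9 – 5 – 11 – 3 – 0 – 14 – 10 – 6.
That path has 7 edges, so the height is 7.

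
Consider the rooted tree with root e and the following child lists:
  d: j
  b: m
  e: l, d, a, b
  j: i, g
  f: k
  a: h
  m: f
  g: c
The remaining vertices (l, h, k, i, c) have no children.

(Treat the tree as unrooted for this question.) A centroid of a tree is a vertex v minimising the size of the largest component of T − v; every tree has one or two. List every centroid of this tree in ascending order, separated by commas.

e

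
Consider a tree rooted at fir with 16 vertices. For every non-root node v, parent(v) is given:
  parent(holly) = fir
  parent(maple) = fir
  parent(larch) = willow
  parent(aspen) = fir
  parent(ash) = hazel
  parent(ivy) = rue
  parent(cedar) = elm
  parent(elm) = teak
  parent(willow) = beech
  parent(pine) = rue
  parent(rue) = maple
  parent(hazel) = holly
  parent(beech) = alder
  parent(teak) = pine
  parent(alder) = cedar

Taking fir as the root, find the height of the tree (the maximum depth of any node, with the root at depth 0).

10

The longest root-to-leaf path is fir-maple-rue-pine-teak-elm-cedar-alder-beech-willow-larch (10 edges).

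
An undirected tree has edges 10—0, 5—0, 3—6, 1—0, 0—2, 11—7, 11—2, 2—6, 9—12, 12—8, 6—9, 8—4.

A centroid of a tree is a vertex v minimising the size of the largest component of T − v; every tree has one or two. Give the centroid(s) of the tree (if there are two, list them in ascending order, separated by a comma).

Delete 2: the remaining components have sizes 6, 4, 2. Max 6 ≤ 6, so 2 is a centroid.
No neighbour of 2 does as well, so 2 is the unique centroid.

2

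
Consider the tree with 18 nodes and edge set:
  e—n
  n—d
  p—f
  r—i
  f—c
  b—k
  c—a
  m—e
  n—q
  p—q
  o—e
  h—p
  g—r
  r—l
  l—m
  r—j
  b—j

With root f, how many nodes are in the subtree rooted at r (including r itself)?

Descendants of r (including itself): r, g, i, j, b, k. That's 6.

6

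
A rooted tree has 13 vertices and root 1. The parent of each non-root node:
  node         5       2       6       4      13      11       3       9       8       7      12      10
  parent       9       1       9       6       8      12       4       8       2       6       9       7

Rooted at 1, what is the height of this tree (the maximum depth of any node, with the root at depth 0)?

10 sits deepest: 1-2-8-9-6-7-10 — 6 edges from the root.

6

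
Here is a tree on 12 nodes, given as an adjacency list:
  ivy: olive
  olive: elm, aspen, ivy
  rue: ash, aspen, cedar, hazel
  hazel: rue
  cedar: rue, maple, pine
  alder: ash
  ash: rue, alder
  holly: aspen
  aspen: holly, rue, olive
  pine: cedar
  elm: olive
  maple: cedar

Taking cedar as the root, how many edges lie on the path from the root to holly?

cedar → rue → aspen → holly — 3 edges.

3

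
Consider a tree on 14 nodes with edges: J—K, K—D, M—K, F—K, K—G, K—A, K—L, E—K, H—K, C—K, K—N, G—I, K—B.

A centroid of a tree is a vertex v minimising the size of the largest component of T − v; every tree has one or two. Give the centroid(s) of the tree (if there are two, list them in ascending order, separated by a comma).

K

If K is removed the pieces have sizes 2, 1, 1, 1, 1, 1, 1, 1, 1, 1, 1, 1, all ≤ ⌊14/2⌋ = 7.
No neighbour of K does as well, so K is the unique centroid.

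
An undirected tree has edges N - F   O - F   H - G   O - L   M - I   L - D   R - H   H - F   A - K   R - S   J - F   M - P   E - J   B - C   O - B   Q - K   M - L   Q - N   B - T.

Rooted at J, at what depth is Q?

Path from J to Q: J → F → N → Q, which has 3 edges.

3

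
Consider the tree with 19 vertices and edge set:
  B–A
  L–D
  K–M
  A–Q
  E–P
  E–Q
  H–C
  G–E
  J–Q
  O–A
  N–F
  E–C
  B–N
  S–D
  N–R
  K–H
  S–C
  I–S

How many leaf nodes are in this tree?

9

The leaves are F, G, I, J, L, M, O, P, R.
That is 9 leaves.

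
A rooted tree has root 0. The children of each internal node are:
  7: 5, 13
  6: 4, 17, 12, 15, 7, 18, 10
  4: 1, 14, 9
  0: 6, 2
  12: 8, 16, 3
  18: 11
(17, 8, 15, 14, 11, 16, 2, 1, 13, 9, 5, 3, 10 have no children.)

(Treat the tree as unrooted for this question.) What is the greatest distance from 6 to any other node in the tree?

2

A farthest node from 6 is 11 (8, 14, 2, 9, 16, 13, 3, 5, 1 also at distance 2).
The path 6–18–11 has 2 edges.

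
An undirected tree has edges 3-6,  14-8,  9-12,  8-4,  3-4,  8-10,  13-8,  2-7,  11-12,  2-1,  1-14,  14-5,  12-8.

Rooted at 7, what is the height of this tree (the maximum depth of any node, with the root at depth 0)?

7

6 sits deepest: 7-2-1-14-8-4-3-6 — 7 edges from the root.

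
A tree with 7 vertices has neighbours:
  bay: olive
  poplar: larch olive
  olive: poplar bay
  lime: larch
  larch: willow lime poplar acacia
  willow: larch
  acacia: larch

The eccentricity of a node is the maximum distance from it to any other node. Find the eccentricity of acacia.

4

A farthest node from acacia is bay.
The path acacia-larch-poplar-olive-bay has 4 edges.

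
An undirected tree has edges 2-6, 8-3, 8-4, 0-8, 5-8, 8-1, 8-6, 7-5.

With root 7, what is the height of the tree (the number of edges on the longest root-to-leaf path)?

2 sits deepest: 7 – 5 – 8 – 6 – 2 — 4 edges from the root.

4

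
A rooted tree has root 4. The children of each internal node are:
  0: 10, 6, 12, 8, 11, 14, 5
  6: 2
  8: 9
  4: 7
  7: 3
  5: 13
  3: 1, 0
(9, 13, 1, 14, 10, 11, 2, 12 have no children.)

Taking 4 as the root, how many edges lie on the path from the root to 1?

Climbing from 1 to the root: 1–3–7–4. That's 3 steps.

3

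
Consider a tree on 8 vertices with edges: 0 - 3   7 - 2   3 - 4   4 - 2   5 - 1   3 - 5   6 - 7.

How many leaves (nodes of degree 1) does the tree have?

The leaves are 0, 1, 6.
That is 3 leaves.

3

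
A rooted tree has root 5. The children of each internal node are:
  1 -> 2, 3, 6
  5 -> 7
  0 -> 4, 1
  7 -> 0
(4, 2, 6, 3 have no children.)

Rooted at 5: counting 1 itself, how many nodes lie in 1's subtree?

Descendants of 1 (including itself): 1, 2, 3, 6. That's 4.

4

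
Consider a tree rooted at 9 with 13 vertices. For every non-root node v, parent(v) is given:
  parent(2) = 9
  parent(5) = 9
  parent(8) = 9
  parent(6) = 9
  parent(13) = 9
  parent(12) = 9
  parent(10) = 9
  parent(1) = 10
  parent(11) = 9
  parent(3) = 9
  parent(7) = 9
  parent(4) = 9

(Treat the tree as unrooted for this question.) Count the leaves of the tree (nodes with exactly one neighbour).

The leaves are 1, 2, 3, 4, 5, 6, 7, 8, 11, 12, 13.
That is 11 leaves.

11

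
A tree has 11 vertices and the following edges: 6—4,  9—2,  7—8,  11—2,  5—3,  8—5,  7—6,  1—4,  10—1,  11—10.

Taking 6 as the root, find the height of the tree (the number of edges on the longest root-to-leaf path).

6

The longest root-to-leaf path is 6 → 4 → 1 → 10 → 11 → 2 → 9 (6 edges).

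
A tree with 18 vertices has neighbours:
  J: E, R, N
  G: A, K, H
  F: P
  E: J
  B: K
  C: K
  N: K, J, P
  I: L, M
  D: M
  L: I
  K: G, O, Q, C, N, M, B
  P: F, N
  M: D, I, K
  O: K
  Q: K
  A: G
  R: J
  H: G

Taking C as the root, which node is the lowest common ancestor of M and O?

K

M's ancestor chain is M, K, C and O's is O, K, C; they first meet at K.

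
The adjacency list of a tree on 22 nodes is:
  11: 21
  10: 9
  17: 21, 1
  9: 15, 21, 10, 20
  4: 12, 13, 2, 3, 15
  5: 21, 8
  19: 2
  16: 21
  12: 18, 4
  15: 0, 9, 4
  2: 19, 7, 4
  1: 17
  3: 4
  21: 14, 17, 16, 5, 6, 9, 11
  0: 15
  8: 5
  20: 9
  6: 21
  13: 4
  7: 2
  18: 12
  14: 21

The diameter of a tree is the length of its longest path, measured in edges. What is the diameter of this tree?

7

BFS from 7 reaches 1 last, at distance 7; BFS from 1 confirms no node is farther.
Path: 7–2–4–15–9–21–17–1.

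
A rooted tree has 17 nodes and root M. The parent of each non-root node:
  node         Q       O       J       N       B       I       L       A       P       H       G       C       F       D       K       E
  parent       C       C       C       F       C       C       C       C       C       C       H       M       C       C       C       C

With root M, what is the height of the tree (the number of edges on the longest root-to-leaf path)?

3

The longest root-to-leaf path is M – C – H – G (3 edges).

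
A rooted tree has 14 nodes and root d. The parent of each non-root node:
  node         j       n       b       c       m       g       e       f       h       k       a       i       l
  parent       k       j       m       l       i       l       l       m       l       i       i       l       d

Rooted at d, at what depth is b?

4

Path from d to b: d → l → i → m → b, which has 4 edges.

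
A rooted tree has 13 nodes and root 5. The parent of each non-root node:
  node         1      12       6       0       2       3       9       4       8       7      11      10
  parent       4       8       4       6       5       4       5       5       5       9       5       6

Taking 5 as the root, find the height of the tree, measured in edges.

0 sits deepest: 5 – 4 – 6 – 0 — 3 edges from the root.

3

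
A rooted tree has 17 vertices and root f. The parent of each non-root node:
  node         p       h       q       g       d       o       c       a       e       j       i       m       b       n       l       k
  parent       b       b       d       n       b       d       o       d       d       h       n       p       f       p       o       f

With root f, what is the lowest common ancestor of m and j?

Path m→root: m p b f; path j→root: j h b f.
First common node: b.

b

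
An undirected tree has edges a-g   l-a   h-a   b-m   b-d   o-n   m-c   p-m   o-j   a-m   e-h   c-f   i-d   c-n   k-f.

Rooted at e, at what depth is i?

e–h–a–m–b–d–i — 6 edges.

6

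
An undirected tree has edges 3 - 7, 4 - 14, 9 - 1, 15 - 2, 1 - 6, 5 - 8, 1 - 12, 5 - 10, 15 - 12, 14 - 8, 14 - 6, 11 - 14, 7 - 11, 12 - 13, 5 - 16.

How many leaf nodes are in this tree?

7

Degree-1 nodes: 2, 3, 4, 9, 10, 13, 16 — 7 of them.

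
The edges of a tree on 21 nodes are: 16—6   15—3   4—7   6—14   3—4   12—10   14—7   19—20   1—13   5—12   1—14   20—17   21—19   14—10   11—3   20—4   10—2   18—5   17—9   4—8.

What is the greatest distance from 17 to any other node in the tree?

8

A farthest node from 17 is 18.
The path 17 – 20 – 4 – 7 – 14 – 10 – 12 – 5 – 18 has 8 edges.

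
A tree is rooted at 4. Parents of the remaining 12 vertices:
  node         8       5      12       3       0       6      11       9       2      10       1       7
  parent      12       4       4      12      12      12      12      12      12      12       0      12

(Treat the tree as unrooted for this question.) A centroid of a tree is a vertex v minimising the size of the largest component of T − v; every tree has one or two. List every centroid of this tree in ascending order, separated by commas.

If 12 is removed the pieces have sizes 2, 2, 1, 1, 1, 1, 1, 1, 1, 1, all ≤ ⌊13/2⌋ = 6.
Every other node leaves some component of size > 6, so the centroid is unique.

12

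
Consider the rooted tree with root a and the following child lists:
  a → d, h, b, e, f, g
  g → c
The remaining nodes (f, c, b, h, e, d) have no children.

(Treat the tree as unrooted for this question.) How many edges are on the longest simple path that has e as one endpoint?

3

The node farthest from e is c, via e – a – g – c — 3 edges.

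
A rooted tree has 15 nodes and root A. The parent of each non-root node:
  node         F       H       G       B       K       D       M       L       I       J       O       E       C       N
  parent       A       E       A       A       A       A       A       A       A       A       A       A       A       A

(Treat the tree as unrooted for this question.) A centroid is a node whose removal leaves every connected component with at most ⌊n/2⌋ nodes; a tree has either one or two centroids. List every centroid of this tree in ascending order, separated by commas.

If A is removed the pieces have sizes 2, 1, 1, 1, 1, 1, 1, 1, 1, 1, 1, 1, 1, all ≤ ⌊15/2⌋ = 7.
No neighbour of A does as well, so A is the unique centroid.

A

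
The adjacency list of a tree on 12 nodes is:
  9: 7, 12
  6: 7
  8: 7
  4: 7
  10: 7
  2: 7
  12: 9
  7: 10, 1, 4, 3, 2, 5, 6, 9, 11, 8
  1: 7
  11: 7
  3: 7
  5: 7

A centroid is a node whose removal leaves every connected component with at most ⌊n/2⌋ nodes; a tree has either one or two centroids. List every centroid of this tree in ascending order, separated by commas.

7

Delete 7: the remaining components have sizes 2, 1, 1, 1, 1, 1, 1, 1, 1, 1. Max 2 ≤ 6, so 7 is a centroid.
Every other node leaves some component of size > 6, so the centroid is unique.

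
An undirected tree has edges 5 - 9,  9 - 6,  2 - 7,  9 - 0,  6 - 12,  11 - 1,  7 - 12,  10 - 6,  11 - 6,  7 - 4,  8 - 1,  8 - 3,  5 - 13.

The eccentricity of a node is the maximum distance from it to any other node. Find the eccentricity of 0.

Distances from 0 peak at 6, attained at 3.
0-9-6-11-1-8-3

6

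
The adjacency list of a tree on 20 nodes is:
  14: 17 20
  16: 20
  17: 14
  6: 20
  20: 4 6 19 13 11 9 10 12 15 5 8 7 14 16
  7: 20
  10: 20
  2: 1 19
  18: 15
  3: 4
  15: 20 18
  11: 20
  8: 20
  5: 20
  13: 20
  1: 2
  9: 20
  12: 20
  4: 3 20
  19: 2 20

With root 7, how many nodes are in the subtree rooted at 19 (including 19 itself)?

19's subtree: {19, 2, 1}, size 3.

3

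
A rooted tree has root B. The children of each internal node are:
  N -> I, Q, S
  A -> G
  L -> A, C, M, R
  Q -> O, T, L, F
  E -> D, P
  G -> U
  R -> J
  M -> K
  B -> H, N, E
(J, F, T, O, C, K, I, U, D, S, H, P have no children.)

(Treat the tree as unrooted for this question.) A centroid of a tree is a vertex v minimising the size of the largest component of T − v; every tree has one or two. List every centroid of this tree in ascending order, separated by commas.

Q

Delete Q: the remaining components have sizes 9, 8, 1, 1, 1. Max 9 ≤ 10, so Q is a centroid.
No neighbour of Q does as well, so Q is the unique centroid.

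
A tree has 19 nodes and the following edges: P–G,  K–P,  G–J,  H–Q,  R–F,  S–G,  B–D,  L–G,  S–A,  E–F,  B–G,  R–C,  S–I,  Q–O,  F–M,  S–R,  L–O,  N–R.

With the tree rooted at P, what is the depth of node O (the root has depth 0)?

3

Climbing from O to the root: O → L → G → P. That's 3 steps.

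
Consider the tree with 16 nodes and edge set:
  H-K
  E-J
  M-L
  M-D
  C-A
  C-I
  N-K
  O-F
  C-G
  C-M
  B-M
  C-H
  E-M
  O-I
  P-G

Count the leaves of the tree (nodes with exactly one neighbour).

Degree-1 nodes: A, B, D, F, J, L, N, P — 8 of them.

8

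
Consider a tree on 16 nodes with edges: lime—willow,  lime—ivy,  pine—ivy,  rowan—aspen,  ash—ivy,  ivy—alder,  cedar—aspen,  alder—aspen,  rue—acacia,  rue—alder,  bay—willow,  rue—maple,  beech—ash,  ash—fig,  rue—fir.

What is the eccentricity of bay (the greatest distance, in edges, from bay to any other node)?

Distances from bay peak at 6, attained at maple (acacia, cedar, rowan, fir also at distance 6).
bay – willow – lime – ivy – alder – rue – maple

6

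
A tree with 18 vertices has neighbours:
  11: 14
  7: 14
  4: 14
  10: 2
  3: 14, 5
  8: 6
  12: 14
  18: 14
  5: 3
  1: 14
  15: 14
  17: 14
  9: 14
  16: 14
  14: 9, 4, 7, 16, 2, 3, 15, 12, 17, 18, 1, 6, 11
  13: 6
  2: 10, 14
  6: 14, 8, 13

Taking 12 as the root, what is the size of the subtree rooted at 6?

3

The subtree rooted at 6 contains: 6, 8, 13 — 3 nodes.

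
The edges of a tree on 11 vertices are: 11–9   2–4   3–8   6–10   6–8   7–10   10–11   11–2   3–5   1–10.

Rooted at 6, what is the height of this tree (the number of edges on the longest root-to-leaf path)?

4

A deepest node is 4, reached by 6-10-11-2-4.
That path has 4 edges, so the height is 4.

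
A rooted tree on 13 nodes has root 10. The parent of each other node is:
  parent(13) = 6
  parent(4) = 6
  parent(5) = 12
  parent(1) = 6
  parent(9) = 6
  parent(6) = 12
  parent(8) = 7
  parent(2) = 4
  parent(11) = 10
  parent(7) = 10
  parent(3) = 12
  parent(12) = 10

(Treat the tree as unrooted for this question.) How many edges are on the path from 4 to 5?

3

Walking from 4: 4 - 6 - 12 - 5. Length 3.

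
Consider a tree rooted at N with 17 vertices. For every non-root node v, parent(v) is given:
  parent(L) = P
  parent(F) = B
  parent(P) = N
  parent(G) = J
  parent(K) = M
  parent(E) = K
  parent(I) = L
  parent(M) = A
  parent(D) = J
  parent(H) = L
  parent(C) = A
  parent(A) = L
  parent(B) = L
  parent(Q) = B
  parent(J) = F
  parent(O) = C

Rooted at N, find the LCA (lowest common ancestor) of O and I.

L

O's ancestor chain is O, C, A, L, P, N and I's is I, L, P, N; they first meet at L.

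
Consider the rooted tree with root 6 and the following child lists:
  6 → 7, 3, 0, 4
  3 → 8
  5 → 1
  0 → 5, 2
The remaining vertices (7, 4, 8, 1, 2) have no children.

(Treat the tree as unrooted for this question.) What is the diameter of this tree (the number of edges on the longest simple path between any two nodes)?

5

Starting from 8, a farthest node is 1 at distance 5.
One longest path: 8 – 3 – 6 – 0 – 5 – 1.
So the diameter is 5.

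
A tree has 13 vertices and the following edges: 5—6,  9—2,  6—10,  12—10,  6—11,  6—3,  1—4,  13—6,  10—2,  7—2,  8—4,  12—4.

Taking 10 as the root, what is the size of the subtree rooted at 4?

3

4's subtree: {4, 1, 8}, size 3.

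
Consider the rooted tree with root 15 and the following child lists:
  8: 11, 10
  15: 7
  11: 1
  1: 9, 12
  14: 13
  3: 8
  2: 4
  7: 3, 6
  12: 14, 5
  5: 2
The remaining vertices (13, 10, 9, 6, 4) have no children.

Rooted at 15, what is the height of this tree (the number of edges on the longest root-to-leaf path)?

9

A deepest node is 4, reached by 15 → 7 → 3 → 8 → 11 → 1 → 12 → 5 → 2 → 4.
That path has 9 edges, so the height is 9.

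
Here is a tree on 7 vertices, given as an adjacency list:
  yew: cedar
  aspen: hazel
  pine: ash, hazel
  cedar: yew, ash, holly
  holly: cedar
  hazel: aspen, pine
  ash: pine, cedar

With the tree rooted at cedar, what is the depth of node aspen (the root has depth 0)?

4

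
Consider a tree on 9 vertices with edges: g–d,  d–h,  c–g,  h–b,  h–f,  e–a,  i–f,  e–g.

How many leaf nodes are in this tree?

4

Degree-1 nodes: a, b, c, i — 4 of them.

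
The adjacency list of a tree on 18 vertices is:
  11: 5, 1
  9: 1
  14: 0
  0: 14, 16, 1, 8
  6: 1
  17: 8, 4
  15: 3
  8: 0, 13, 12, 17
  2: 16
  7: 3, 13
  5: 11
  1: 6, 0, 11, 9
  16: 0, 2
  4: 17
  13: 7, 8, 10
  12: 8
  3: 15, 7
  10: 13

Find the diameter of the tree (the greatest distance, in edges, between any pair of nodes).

Starting from 15, a farthest node is 5 at distance 8.
One longest path: 15-3-7-13-8-0-1-11-5.
So the diameter is 8.

8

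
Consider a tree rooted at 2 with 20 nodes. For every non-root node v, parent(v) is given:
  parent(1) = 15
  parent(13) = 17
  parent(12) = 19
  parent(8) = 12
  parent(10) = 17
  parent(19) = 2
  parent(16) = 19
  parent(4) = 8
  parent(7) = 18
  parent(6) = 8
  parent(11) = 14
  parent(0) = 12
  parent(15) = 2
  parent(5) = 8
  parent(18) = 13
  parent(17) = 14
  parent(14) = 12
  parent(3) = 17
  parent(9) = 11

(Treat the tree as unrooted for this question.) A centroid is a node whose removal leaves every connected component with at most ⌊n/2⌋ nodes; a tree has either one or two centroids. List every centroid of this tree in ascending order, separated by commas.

Delete 12: the remaining components have sizes 9, 5, 4, 1. Max 9 ≤ 10, so 12 is a centroid.
Every other node leaves some component of size > 10, so the centroid is unique.

12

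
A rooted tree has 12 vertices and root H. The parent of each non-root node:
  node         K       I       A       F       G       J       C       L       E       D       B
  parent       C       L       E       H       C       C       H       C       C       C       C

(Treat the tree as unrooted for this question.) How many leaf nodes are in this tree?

8

Degree-1 nodes: A, B, D, F, G, I, J, K — 8 of them.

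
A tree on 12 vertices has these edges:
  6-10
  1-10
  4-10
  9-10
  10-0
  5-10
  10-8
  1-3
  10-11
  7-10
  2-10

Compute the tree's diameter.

A longest path is 3 – 1 – 10 – 2, with 3 edges.

3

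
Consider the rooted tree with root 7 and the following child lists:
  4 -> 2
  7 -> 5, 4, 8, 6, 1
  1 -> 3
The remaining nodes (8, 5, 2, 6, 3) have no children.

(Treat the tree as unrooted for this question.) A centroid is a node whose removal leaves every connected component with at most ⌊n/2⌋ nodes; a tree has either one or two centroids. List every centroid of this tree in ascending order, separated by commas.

7

Delete 7: the remaining components have sizes 2, 2, 1, 1, 1. Max 2 ≤ 4, so 7 is a centroid.
No neighbour of 7 does as well, so 7 is the unique centroid.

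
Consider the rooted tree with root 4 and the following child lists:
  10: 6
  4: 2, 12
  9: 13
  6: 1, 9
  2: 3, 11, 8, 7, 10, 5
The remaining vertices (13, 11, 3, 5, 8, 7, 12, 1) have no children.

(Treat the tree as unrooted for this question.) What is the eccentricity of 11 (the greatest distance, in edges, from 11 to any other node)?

Distances from 11 peak at 5, attained at 13.
11 – 2 – 10 – 6 – 9 – 13

5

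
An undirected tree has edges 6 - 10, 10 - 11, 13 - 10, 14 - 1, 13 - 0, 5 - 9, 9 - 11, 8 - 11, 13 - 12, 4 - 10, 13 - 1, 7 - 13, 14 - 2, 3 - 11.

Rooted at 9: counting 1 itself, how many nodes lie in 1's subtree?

Descendants of 1 (including itself): 1, 14, 2. That's 3.

3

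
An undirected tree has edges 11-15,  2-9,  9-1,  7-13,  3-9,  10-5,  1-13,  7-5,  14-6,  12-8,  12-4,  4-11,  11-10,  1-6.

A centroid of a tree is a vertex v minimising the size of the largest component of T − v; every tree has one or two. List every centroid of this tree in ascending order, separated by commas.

7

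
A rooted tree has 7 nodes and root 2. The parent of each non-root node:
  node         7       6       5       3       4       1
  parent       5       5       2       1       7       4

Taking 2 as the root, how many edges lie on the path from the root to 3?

5

Path from 2 to 3: 2–5–7–4–1–3, which has 5 edges.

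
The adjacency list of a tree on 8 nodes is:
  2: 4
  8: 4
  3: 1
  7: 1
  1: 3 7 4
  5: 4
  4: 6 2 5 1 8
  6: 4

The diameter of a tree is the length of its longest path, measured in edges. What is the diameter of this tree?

BFS from 3 reaches 6 last, at distance 3; BFS from 6 confirms no node is farther.
Path: 3–1–4–6.

3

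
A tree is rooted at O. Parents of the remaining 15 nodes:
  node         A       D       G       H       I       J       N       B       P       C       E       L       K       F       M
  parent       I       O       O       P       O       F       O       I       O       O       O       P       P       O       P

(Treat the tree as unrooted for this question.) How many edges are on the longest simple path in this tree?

4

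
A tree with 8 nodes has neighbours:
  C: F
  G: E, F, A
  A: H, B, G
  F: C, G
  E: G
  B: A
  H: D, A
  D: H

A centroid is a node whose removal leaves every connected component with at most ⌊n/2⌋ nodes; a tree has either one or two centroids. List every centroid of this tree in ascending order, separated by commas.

A, G

Delete G: the remaining components have sizes 4, 2, 1. Max 4 ≤ 4, so G is a centroid.
A is adjacent to G and is also a centroid (the largest component after removing it is likewise 4).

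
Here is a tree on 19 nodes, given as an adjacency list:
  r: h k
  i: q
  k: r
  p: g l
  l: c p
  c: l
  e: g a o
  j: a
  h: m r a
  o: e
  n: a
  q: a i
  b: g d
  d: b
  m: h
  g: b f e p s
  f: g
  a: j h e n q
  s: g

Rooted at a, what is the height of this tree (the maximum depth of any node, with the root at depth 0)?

A deepest node is c, reached by a–e–g–p–l–c.
That path has 5 edges, so the height is 5.

5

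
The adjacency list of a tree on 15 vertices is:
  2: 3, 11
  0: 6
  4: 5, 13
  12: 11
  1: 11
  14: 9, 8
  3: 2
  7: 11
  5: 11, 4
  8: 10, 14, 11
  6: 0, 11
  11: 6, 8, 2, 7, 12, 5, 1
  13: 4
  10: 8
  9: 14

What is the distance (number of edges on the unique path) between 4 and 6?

3

4 - 5 - 11 - 6: 3 edges.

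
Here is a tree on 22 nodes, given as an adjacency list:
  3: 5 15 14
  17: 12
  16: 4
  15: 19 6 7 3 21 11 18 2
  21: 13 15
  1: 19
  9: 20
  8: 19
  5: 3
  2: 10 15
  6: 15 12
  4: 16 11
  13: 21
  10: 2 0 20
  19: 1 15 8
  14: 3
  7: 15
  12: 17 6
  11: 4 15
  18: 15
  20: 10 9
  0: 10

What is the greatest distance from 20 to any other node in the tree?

A farthest node from 20 is 16 (17 also at distance 6).
The path 20 – 10 – 2 – 15 – 11 – 4 – 16 has 6 edges.

6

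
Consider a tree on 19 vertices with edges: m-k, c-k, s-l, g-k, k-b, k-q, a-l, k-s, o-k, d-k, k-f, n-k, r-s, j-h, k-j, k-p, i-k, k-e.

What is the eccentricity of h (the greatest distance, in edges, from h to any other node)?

5

A farthest node from h is a.
The path h – j – k – s – l – a has 5 edges.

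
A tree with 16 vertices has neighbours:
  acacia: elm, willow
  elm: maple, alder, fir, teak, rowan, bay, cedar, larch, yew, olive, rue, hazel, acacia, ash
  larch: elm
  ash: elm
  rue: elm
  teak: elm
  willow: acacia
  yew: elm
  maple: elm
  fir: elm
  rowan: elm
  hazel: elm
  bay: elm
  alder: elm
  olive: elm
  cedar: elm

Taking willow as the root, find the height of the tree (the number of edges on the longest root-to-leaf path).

The longest root-to-leaf path is willow – acacia – elm – hazel (3 edges).

3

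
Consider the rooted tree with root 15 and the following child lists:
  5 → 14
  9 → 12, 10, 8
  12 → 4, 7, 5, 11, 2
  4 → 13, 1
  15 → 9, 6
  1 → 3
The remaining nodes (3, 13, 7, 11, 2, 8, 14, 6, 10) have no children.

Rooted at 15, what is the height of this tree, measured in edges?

A deepest node is 3, reached by 15–9–12–4–1–3.
That path has 5 edges, so the height is 5.

5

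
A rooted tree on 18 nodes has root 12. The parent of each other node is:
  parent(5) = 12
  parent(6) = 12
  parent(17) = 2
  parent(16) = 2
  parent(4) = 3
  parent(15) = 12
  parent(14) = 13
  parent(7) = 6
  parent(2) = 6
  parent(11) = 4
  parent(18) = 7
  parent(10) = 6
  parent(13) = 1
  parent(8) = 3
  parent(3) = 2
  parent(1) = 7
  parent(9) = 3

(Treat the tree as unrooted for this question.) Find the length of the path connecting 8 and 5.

5

8–3–2–6–12–5: 5 edges.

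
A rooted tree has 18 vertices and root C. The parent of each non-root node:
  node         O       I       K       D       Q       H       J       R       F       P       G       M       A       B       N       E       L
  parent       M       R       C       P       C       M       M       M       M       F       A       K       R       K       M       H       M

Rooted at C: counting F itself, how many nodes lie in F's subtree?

F's subtree: {F, P, D}, size 3.

3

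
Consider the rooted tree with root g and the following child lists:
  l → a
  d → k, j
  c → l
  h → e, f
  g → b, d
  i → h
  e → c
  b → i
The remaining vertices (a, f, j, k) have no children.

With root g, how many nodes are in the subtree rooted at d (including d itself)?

The subtree rooted at d contains: d, j, k — 3 nodes.

3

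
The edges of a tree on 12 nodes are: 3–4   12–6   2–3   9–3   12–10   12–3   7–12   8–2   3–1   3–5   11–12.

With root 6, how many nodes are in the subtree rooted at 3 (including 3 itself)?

The subtree rooted at 3 contains: 3, 9, 5, 2, 1, 4, 8 — 7 nodes.

7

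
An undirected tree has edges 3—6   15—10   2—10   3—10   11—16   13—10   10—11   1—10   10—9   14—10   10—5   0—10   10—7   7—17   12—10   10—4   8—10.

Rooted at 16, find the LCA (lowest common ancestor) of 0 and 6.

10

Ancestors of 0 (toward the root): 0, 10, 11, 16.
Ancestors of 6: 6, 3, 10, 11, 16.
The deepest node appearing in both lists is 10.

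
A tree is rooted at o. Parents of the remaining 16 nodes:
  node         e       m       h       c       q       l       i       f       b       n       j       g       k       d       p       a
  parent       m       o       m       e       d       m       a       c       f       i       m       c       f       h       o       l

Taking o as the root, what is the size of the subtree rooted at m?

The subtree rooted at m contains: m, e, h, l, j, c, d, a, f, g, q, i, b, k, n — 15 nodes.

15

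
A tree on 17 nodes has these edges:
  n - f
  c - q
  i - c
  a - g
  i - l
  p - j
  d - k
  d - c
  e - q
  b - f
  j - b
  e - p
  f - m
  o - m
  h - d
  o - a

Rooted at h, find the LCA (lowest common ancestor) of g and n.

Ancestors of g (toward the root): g, a, o, m, f, b, j, p, e, q, c, d, h.
Ancestors of n: n, f, b, j, p, e, q, c, d, h.
The deepest node appearing in both lists is f.

f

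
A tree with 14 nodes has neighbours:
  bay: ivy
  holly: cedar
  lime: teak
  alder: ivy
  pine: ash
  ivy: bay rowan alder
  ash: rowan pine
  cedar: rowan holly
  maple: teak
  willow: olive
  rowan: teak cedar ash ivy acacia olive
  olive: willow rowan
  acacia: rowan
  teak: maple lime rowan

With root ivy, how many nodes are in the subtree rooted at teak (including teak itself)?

3

teak's subtree: {teak, maple, lime}, size 3.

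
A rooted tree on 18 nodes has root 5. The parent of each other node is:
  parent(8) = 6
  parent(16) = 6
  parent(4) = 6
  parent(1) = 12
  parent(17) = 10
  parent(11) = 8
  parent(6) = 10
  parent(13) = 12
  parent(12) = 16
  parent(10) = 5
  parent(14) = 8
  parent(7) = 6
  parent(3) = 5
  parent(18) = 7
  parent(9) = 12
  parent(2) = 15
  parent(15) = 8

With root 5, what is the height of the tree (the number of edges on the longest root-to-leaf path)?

5

2 sits deepest: 5 → 10 → 6 → 8 → 15 → 2 — 5 edges from the root.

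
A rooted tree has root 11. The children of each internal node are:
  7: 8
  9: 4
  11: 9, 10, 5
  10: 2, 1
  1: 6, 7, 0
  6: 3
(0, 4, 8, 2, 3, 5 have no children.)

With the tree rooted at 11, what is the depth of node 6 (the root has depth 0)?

Path from 11 to 6: 11 → 10 → 1 → 6, which has 3 edges.

3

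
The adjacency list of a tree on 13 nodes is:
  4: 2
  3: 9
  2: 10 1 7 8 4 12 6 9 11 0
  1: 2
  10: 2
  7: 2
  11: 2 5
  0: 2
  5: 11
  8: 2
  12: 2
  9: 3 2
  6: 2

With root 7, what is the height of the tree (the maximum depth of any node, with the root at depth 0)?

3 sits deepest: 7 – 2 – 9 – 3 — 3 edges from the root.

3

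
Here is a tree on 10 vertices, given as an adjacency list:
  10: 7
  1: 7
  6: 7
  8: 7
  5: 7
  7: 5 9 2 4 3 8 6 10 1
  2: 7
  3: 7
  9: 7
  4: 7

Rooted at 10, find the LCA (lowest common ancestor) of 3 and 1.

7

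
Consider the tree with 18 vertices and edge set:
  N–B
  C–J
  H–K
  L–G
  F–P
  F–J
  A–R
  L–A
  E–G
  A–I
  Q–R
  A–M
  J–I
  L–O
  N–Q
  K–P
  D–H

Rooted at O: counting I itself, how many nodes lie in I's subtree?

The subtree rooted at I contains: I, J, C, F, P, K, H, D — 8 nodes.

8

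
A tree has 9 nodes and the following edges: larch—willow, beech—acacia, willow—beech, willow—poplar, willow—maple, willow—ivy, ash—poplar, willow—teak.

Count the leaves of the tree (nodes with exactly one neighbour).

The leaves are acacia, ash, ivy, larch, maple, teak.
That is 6 leaves.

6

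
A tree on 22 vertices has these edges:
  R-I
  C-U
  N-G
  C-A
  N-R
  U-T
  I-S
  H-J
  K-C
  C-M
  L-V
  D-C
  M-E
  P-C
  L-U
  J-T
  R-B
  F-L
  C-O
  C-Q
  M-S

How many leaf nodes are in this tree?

The leaves are A, B, D, E, F, G, H, K, O, P, Q, V.
That is 12 leaves.

12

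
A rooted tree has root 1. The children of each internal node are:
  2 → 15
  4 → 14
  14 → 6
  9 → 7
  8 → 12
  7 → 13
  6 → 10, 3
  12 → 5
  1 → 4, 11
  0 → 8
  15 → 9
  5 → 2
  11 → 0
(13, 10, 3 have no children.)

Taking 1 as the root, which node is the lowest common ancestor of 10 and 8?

Path 10→root: 10 6 14 4 1; path 8→root: 8 0 11 1.
First common node: 1.

1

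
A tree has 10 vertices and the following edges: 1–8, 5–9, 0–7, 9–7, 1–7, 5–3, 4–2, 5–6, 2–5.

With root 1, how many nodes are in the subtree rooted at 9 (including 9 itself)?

9's subtree: {9, 5, 2, 6, 3, 4}, size 6.

6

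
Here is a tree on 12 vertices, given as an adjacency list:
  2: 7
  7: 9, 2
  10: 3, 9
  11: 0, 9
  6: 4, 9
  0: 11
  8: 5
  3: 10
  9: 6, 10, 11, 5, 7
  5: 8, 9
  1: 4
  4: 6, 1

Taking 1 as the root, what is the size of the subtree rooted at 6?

Descendants of 6 (including itself): 6, 9, 11, 5, 7, 10, 0, 8, 2, 3. That's 10.

10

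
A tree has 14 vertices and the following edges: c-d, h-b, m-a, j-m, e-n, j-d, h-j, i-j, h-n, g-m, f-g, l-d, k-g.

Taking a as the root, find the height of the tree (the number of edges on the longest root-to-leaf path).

The longest root-to-leaf path is a – m – j – h – n – e (5 edges).

5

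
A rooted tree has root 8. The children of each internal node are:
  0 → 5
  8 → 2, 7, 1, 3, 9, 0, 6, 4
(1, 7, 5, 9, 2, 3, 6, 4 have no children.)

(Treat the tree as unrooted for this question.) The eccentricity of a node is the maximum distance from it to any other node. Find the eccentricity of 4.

3

Distances from 4 peak at 3, attained at 5.
4–8–0–5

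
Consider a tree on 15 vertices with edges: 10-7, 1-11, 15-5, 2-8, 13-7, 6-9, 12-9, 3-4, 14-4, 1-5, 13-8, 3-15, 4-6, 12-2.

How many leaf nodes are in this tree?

Exactly 3 nodes have a single neighbour: 10, 11, 14.

3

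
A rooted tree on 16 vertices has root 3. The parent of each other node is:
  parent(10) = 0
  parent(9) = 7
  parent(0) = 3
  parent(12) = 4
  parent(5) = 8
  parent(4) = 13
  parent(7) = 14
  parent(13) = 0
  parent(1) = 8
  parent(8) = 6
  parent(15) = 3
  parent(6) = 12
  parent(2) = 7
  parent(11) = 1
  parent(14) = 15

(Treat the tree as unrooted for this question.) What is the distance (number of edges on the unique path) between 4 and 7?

The path is 4 – 13 – 0 – 3 – 15 – 14 – 7, which has 6 edges.

6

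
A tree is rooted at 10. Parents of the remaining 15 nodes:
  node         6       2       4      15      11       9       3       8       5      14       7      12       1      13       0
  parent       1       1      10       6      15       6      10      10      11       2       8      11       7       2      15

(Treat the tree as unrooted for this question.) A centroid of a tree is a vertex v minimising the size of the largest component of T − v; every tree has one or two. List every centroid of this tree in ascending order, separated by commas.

1

Delete 1: the remaining components have sizes 7, 5, 3. Max 7 ≤ 8, so 1 is a centroid.
Every other node leaves some component of size > 8, so the centroid is unique.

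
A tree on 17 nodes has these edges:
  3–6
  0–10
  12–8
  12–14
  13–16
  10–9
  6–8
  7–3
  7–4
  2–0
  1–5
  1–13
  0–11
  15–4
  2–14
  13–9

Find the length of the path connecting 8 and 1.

8

The path is 8 - 12 - 14 - 2 - 0 - 10 - 9 - 13 - 1, which has 8 edges.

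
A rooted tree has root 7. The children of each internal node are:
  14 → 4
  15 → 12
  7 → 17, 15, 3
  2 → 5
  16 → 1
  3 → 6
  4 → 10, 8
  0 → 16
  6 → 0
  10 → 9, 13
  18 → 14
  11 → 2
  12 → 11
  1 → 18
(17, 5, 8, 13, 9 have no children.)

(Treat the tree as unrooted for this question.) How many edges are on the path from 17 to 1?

6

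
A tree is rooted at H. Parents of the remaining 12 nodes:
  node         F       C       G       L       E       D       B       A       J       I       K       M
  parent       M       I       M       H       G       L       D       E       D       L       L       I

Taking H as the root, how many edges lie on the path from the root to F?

Path from H to F: H – L – I – M – F, which has 4 edges.

4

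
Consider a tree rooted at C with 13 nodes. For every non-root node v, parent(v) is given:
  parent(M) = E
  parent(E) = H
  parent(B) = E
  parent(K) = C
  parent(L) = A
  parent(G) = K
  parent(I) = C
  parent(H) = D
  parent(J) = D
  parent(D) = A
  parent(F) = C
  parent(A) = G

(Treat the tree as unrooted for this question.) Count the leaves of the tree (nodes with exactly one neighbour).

6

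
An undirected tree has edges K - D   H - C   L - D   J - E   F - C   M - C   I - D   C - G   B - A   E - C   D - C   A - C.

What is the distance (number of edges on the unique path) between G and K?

3

Walking from G: G – C – D – K. Length 3.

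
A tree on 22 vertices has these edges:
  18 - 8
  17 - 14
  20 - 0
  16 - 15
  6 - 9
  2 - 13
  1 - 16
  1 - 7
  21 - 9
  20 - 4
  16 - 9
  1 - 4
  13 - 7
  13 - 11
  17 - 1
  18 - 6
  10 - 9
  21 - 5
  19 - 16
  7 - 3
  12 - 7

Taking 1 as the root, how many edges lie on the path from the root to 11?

3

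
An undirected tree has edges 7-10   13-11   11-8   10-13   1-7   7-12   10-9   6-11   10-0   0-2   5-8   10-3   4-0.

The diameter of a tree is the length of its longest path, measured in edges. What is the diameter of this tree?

Starting from 5, a farthest node is 2 at distance 6.
One longest path: 5 – 8 – 11 – 13 – 10 – 0 – 2.
So the diameter is 6.

6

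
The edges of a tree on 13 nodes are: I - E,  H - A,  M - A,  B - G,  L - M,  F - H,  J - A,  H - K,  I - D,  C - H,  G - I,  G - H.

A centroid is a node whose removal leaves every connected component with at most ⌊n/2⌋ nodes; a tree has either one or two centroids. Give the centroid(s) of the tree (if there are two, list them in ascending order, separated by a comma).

H

If H is removed the pieces have sizes 5, 4, 1, 1, 1, all ≤ ⌊13/2⌋ = 6.
No neighbour of H does as well, so H is the unique centroid.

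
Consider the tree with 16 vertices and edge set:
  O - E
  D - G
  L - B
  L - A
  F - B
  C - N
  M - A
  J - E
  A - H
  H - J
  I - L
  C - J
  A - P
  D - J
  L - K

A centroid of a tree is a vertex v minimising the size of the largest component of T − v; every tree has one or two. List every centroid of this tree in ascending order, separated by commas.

A, H

If H is removed the pieces have sizes 8, 7, all ≤ ⌊16/2⌋ = 8.
A is adjacent to H and is also a centroid (the largest component after removing it is likewise 8).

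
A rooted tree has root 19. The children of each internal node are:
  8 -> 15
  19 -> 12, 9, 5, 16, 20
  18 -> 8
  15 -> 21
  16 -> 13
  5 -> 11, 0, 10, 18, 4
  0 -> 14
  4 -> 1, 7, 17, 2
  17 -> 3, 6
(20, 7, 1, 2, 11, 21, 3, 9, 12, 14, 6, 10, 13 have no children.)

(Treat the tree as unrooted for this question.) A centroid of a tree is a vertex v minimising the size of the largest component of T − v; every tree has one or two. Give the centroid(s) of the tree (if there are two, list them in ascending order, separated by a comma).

Removing 5 splits the tree into components of sizes 7, 6, 4, 2, 1, 1; the largest is 7 ≤ ⌊22/2⌋ = 11.
No neighbour of 5 does as well, so 5 is the unique centroid.

5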